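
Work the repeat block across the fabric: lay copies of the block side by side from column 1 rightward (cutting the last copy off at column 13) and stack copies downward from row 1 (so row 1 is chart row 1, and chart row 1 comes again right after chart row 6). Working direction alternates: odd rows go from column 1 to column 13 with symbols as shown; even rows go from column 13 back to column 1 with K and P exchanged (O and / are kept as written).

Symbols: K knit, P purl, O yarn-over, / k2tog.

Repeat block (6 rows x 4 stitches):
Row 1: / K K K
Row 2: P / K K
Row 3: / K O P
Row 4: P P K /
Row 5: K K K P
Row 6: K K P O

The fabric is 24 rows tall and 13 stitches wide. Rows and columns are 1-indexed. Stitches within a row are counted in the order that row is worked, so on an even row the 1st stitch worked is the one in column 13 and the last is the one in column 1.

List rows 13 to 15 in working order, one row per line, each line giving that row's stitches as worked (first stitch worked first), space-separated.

Result:
/ K K K / K K K / K K K /
K P P / K P P / K P P / K
/ K O P / K O P / K O P /

Derivation:
Row 13: chart row 1, RS - tile across columns 1-13 and work as-is.
Row 14: chart row 2, WS - tiled (columns 1-13): P / K K P / K K P / K K P; work from column 13 back to 1 with K<->P swapped.
Row 15: chart row 3, RS - tile across columns 1-13 and work as-is.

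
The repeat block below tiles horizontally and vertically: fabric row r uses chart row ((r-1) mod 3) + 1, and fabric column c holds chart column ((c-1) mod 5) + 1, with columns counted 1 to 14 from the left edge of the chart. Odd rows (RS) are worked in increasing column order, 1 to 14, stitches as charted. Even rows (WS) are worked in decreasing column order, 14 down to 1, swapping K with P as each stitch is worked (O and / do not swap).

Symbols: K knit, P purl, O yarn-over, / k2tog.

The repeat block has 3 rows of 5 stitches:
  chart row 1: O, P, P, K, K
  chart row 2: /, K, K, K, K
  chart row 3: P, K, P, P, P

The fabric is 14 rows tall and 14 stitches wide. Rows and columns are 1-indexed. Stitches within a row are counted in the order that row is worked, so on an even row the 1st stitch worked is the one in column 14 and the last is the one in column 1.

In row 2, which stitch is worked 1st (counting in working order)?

For row 2: chart row = ((2-1) mod 3) + 1 = 2; this is a WS (even) row.
Chart row 2 tiled across columns 1-14: / K K K K / K K K K / K K K
WS row: flip the tiled sequence (start at column 14) and apply K<->P; O and / stay.
Row 2 as worked: P P P / P P P P / P P P P /
Counting 1 along the worked row gives P.

Stitch:
P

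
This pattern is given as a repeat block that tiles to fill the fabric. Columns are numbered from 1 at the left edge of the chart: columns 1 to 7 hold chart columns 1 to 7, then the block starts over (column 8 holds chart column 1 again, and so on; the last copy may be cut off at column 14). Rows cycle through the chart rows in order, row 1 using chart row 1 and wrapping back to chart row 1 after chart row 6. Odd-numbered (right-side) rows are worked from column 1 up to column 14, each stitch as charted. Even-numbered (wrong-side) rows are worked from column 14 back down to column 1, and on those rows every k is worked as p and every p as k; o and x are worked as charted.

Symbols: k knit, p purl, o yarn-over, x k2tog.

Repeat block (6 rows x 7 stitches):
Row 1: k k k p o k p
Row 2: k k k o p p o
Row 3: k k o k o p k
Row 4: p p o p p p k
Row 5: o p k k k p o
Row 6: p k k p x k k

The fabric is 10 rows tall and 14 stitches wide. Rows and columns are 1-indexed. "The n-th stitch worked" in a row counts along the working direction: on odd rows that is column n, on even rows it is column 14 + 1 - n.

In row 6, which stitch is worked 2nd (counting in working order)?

For row 6: chart row = ((6-1) mod 6) + 1 = 6; this is a WS (even) row.
Chart row 6 tiled across columns 1-14: p k k p x k k p k k p x k k
Wrong side: read the tiled row from column 14 down to 1 and exchange k with p (leave o, x).
Row 6 as worked: p p x k p p k p p x k p p k
Counting 2 along the worked row gives p.

== STITCH ==
p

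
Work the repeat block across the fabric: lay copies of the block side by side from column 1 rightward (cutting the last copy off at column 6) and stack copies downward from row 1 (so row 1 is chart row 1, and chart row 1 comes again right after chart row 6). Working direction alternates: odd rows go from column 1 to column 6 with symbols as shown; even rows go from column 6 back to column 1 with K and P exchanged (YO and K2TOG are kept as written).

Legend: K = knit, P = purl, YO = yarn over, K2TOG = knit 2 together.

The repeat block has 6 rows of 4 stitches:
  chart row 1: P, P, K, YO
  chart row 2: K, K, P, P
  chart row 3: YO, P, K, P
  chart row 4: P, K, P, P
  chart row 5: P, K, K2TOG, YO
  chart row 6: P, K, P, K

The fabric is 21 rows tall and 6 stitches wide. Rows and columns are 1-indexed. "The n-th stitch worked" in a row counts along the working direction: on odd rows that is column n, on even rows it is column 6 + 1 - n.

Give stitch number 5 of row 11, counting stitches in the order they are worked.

For row 11: chart row = ((11-1) mod 6) + 1 = 5; this is a RS (odd) row.
Chart row 5 tiled across columns 1-6: P K K2TOG YO P K
RS row: no reversal, no swap; stitch n worked = column n.
Counting 5 along the worked row gives P.

Stitch:
P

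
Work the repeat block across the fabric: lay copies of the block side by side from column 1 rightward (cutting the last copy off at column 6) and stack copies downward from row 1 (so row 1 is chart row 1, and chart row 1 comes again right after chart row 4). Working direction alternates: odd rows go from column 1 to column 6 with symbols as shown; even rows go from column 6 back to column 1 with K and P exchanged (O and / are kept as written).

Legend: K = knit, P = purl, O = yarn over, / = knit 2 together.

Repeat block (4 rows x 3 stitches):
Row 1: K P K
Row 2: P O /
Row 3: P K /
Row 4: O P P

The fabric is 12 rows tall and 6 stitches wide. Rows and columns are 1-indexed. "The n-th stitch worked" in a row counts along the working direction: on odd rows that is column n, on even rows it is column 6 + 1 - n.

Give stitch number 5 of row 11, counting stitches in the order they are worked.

== STITCH ==
K

Derivation:
Row 11 uses chart row ((11-1) mod 4)+1 = 3. Row 11 is odd, so RS.
Chart row 3 tiled across columns 1-6: P K / P K /
Right side: take the tiled row as-is (worked left to right from column 1).
Stitch 5 in working order -> K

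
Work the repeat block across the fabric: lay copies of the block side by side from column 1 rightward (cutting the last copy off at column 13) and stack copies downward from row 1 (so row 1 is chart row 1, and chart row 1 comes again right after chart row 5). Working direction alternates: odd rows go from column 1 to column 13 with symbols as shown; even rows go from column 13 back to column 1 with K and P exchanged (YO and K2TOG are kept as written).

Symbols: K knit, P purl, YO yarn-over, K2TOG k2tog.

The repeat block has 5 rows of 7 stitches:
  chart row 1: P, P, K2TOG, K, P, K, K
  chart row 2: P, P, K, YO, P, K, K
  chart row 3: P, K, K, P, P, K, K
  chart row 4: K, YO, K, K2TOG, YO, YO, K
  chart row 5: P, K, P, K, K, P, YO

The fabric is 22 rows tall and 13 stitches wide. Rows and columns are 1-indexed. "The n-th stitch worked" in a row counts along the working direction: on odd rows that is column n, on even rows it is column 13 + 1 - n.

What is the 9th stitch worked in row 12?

Row 12 uses chart row ((12-1) mod 5)+1 = 2. Row 12 is even, so WS.
Chart row 2 tiled across columns 1-13: P P K YO P K K P P K YO P K
WS: work from column 13 back to column 1 (reverse the tiled row), swapping K<->P (YO and K2TOG unchanged).
Row 12 as worked: P K YO P K K P P K YO P K K
Counting 9 along the worked row gives K.

== STITCH ==
K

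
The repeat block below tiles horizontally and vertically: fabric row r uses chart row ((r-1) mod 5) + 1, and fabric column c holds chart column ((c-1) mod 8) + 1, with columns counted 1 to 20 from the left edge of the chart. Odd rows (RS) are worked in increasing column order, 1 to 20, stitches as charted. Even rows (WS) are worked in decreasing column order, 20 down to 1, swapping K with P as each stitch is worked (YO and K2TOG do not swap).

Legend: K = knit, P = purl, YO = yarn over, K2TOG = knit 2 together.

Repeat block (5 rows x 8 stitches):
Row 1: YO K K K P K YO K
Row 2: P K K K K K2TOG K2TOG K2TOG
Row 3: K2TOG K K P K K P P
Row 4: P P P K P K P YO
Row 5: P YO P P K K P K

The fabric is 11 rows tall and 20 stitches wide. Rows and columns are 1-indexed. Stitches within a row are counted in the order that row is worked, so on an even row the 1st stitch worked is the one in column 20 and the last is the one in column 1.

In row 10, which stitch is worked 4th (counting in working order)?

Row 10 uses chart row ((10-1) mod 5)+1 = 5. Row 10 is even, so WS.
Chart row 5 tiled across columns 1-20: P YO P P K K P K P YO P P K K P K P YO P P
WS: work from column 20 back to column 1 (reverse the tiled row), swapping K<->P (YO and K2TOG unchanged).
Row 10 as worked: K K YO K P K P P K K YO K P K P P K K YO K
Counting 4 along the worked row gives K.

Stitch:
K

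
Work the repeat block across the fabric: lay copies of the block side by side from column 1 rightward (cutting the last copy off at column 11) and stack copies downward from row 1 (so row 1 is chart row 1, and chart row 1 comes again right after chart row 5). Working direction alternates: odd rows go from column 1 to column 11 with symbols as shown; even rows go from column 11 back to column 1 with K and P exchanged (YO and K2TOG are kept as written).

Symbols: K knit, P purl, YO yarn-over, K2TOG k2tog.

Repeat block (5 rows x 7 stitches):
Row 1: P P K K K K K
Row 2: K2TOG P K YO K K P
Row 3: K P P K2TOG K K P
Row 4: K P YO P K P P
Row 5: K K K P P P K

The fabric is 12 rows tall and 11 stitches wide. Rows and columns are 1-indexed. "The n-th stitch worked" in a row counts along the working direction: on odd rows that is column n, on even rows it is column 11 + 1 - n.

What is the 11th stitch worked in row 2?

Result:
K2TOG

Derivation:
Row 2 uses chart row ((2-1) mod 5)+1 = 2. Row 2 is even, so WS.
Chart row 2 tiled across columns 1-11: K2TOG P K YO K K P K2TOG P K YO
WS: work from column 11 back to column 1 (reverse the tiled row), swapping K<->P (YO and K2TOG unchanged).
Row 2 as worked: YO P K K2TOG K P P YO P K K2TOG
Stitch 11 in working order -> K2TOG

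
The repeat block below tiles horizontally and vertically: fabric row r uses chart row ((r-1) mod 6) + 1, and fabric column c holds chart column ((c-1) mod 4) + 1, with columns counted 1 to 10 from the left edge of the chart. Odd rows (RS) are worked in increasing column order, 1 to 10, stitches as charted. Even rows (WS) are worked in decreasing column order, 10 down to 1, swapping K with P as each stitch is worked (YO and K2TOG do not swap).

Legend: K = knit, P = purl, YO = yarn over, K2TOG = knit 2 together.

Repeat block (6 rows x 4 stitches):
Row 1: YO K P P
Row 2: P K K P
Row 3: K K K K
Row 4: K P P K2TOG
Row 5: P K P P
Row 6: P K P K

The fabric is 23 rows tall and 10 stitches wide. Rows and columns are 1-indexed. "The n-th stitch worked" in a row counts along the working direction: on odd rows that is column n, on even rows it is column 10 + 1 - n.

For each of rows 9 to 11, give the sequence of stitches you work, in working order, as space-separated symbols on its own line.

Row 9: chart row 3, RS - tile across columns 1-10 and work as-is.
Row 10: chart row 4, WS - tiled (columns 1-10): K P P K2TOG K P P K2TOG K P; work from column 10 back to 1 with K<->P swapped.
Row 11: chart row 5, RS - tile across columns 1-10 and work as-is.

Result:
K K K K K K K K K K
K P K2TOG K K P K2TOG K K P
P K P P P K P P P K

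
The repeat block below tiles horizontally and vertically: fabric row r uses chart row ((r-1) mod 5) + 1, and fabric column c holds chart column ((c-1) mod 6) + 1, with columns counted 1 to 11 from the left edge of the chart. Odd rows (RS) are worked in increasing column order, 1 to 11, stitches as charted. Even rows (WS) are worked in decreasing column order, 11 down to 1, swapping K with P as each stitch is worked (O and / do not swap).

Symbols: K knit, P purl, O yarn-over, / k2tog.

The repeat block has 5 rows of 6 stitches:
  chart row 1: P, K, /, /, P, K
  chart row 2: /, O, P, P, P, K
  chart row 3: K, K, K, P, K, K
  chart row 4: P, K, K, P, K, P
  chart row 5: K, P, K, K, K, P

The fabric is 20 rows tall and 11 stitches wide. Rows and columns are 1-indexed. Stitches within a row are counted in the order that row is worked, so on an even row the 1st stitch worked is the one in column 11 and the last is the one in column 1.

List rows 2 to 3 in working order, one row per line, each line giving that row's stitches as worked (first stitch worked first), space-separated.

Row 2: chart row 2, WS - tiled (columns 1-11): / O P P P K / O P P P; work from column 11 back to 1 with K<->P swapped.
Row 3: chart row 3, RS - tile across columns 1-11 and work as-is.

== ROWS AS WORKED ==
K K K O / P K K K O /
K K K P K K K K K P K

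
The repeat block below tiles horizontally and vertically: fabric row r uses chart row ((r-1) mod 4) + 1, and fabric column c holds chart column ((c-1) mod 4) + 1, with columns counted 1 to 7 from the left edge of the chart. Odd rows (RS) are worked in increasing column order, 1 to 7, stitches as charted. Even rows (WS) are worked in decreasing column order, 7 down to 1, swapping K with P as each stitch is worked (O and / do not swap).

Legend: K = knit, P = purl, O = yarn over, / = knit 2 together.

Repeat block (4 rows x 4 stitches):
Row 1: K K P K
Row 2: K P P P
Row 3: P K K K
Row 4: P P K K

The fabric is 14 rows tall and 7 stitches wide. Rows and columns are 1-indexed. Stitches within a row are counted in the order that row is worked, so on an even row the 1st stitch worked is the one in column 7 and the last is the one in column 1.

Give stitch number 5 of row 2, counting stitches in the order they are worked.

Result:
K

Derivation:
Row 2: (2-1) mod 4 = 1, so use chart row 2. Even row -> WS.
Chart row 2 tiled across columns 1-7: K P P P K P P
WS: work from column 7 back to column 1 (reverse the tiled row), swapping K<->P (O and / unchanged).
Row 2 as worked: K K P K K K P
Stitch 5 in working order -> K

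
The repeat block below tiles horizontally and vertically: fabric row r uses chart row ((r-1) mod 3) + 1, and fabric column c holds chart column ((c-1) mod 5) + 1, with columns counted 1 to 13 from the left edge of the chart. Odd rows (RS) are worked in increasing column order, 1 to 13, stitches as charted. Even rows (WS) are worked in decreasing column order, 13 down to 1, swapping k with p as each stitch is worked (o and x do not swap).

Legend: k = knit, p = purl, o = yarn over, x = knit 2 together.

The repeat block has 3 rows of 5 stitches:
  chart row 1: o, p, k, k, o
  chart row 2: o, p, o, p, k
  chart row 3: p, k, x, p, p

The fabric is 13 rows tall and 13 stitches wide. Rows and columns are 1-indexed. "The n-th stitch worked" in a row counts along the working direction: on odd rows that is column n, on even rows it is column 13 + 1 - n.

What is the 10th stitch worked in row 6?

== STITCH ==
k

Derivation:
Row 6 uses chart row ((6-1) mod 3)+1 = 3. Row 6 is even, so WS.
Chart row 3 tiled across columns 1-13: p k x p p p k x p p p k x
WS: work from column 13 back to column 1 (reverse the tiled row), swapping k<->p (o and x unchanged).
Row 6 as worked: x p k k k x p k k k x p k
The 10th stitch worked is k.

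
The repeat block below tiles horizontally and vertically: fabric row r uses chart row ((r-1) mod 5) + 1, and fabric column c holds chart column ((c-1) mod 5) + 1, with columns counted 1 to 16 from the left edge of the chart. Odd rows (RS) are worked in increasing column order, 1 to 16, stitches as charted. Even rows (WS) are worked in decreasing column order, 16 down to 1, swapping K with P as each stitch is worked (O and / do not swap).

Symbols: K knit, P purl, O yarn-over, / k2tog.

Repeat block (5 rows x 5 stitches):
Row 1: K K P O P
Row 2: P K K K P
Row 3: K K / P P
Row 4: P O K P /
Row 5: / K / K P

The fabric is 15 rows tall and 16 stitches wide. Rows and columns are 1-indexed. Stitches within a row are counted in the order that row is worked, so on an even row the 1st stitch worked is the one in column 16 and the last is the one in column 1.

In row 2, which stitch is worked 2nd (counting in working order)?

For row 2: chart row = ((2-1) mod 5) + 1 = 2; this is a WS (even) row.
Chart row 2 tiled across columns 1-16: P K K K P P K K K P P K K K P P
Wrong side: read the tiled row from column 16 down to 1 and exchange K with P (leave O, /).
Row 2 as worked: K K P P P K K P P P K K P P P K
Stitch 2 in working order -> K

== STITCH ==
K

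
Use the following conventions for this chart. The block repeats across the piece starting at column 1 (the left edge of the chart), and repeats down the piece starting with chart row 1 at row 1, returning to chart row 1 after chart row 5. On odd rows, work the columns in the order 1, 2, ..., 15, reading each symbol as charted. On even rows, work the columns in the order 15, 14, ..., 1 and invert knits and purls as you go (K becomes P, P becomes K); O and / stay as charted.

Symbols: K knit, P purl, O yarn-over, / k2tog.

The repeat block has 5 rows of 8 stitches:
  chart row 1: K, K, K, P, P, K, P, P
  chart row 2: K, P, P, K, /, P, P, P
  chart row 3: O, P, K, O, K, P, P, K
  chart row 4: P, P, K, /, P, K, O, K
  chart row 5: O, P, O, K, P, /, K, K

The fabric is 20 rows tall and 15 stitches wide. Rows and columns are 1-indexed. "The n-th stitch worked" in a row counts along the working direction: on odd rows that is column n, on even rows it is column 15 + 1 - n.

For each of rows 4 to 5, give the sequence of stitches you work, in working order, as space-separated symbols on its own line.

Result:
O P K / P K K P O P K / P K K
O P O K P / K K O P O K P / K

Derivation:
Row 4: chart row 4, WS - tiled (columns 1-15): P P K / P K O K P P K / P K O; work from column 15 back to 1 with K<->P swapped.
Row 5: chart row 5, RS - tile across columns 1-15 and work as-is.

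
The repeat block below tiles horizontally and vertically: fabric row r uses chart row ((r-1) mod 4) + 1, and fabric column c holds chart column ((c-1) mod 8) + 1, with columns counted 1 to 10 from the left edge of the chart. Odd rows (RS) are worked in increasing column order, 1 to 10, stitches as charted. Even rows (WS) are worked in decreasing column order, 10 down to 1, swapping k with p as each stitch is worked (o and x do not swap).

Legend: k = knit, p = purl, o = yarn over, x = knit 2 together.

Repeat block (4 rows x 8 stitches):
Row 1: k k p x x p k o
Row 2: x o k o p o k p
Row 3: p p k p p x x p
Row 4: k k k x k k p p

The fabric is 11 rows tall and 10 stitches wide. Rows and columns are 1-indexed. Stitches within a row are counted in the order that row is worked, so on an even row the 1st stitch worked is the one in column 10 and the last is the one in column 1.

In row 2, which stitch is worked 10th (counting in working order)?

Row 2 uses chart row ((2-1) mod 4)+1 = 2. Row 2 is even, so WS.
Chart row 2 tiled across columns 1-10: x o k o p o k p x o
WS row: flip the tiled sequence (start at column 10) and apply k<->p; o and x stay.
Row 2 as worked: o x k p o k o p o x
Stitch 10 in working order -> x

== STITCH ==
x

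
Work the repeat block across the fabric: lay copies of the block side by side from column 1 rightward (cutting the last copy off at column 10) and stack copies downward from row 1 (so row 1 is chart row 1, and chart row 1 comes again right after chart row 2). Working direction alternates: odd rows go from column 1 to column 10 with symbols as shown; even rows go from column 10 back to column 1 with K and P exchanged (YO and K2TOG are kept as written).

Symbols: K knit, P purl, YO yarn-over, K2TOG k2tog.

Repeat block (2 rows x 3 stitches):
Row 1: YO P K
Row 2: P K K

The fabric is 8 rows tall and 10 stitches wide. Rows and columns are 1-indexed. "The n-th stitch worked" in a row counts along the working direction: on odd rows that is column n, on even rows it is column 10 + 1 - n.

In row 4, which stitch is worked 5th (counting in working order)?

Result:
P

Derivation:
Row 4: (4-1) mod 2 = 1, so use chart row 2. Even row -> WS.
Chart row 2 tiled across columns 1-10: P K K P K K P K K P
Wrong side: read the tiled row from column 10 down to 1 and exchange K with P (leave YO, K2TOG).
Row 4 as worked: K P P K P P K P P K
Stitch 5 in working order -> P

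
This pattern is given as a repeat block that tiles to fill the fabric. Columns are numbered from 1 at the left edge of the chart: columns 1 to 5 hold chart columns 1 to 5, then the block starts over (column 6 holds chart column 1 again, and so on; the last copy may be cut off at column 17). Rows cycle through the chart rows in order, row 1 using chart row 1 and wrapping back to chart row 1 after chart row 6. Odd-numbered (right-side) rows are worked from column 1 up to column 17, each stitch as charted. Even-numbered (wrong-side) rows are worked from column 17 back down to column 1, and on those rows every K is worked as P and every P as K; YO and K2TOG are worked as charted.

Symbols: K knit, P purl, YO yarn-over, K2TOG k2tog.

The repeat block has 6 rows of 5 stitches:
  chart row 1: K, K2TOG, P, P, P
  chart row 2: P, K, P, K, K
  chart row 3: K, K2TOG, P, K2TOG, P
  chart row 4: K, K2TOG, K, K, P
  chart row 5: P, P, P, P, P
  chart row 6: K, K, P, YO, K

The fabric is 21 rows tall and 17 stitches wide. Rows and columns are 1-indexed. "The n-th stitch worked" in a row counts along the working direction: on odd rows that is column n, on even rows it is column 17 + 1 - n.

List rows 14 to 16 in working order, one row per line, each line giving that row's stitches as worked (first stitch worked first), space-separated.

== ROWS AS WORKED ==
P K P P K P K P P K P K P P K P K
K K2TOG P K2TOG P K K2TOG P K2TOG P K K2TOG P K2TOG P K K2TOG
K2TOG P K P P K2TOG P K P P K2TOG P K P P K2TOG P

Derivation:
Row 14: chart row 2, WS - tiled (columns 1-17): P K P K K P K P K K P K P K K P K; work from column 17 back to 1 with K<->P swapped.
Row 15: chart row 3, RS - tile across columns 1-17 and work as-is.
Row 16: chart row 4, WS - tiled (columns 1-17): K K2TOG K K P K K2TOG K K P K K2TOG K K P K K2TOG; work from column 17 back to 1 with K<->P swapped.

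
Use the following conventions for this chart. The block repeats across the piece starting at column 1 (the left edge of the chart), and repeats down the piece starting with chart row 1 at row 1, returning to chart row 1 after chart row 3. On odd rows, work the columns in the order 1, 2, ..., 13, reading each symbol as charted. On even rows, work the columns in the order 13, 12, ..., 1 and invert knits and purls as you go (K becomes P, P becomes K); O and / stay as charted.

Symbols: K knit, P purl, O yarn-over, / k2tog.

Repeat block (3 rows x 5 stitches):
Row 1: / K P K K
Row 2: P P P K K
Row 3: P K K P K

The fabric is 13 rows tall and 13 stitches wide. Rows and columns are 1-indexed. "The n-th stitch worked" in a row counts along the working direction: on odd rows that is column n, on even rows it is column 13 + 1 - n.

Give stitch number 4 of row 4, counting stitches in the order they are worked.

Stitch:
P

Derivation:
Row 4 uses chart row ((4-1) mod 3)+1 = 1. Row 4 is even, so WS.
Chart row 1 tiled across columns 1-13: / K P K K / K P K K / K P
Wrong side: read the tiled row from column 13 down to 1 and exchange K with P (leave O, /).
Row 4 as worked: K P / P P K P / P P K P /
The 4th stitch worked is P.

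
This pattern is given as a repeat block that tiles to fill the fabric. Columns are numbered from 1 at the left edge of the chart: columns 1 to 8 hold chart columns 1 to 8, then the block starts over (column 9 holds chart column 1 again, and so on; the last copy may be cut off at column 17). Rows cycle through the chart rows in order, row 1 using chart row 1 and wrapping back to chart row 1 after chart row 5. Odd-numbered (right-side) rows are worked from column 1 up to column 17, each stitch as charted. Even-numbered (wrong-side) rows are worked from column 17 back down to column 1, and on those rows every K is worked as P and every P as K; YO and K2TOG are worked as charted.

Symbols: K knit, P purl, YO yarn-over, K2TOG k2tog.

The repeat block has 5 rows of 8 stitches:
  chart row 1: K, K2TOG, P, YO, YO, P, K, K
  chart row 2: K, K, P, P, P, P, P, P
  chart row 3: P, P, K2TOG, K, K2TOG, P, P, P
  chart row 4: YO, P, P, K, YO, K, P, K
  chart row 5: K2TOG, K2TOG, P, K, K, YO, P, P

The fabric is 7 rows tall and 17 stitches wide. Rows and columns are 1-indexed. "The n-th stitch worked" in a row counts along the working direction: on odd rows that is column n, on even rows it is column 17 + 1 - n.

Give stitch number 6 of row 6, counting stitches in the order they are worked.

== STITCH ==
YO

Derivation:
Row 6 uses chart row ((6-1) mod 5)+1 = 1. Row 6 is even, so WS.
Chart row 1 tiled across columns 1-17: K K2TOG P YO YO P K K K K2TOG P YO YO P K K K
WS: work from column 17 back to column 1 (reverse the tiled row), swapping K<->P (YO and K2TOG unchanged).
Row 6 as worked: P P P K YO YO K K2TOG P P P K YO YO K K2TOG P
Stitch 6 in working order -> YO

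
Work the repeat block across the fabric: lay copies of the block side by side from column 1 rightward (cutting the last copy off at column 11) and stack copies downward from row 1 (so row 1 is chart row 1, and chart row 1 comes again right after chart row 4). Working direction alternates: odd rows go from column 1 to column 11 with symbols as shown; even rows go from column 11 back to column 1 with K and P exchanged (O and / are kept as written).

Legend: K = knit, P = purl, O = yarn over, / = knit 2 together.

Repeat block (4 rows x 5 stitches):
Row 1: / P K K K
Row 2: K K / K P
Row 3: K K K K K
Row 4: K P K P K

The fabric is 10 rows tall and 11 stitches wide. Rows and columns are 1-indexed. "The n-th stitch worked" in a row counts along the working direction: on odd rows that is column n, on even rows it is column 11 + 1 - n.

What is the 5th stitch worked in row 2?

Result:
P

Derivation:
Row 2 uses chart row ((2-1) mod 4)+1 = 2. Row 2 is even, so WS.
Chart row 2 tiled across columns 1-11: K K / K P K K / K P K
Wrong side: read the tiled row from column 11 down to 1 and exchange K with P (leave O, /).
Row 2 as worked: P K P / P P K P / P P
Counting 5 along the worked row gives P.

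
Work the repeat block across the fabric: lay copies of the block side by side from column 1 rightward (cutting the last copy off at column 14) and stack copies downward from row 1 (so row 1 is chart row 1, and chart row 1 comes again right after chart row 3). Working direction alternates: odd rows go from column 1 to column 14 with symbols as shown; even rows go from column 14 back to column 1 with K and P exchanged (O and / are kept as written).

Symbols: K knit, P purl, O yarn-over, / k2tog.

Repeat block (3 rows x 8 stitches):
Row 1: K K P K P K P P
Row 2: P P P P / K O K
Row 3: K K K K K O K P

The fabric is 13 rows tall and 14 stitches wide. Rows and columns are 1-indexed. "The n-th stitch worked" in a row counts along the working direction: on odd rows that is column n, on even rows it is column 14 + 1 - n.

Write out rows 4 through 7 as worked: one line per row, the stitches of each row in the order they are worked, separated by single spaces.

Row 4: chart row 1, WS - tiled (columns 1-14): K K P K P K P P K K P K P K; work from column 14 back to 1 with K<->P swapped.
Row 5: chart row 2, RS - tile across columns 1-14 and work as-is.
Row 6: chart row 3, WS - tiled (columns 1-14): K K K K K O K P K K K K K O; work from column 14 back to 1 with K<->P swapped.
Row 7: chart row 1, RS - tile across columns 1-14 and work as-is.

Result:
P K P K P P K K P K P K P P
P P P P / K O K P P P P / K
O P P P P P K P O P P P P P
K K P K P K P P K K P K P K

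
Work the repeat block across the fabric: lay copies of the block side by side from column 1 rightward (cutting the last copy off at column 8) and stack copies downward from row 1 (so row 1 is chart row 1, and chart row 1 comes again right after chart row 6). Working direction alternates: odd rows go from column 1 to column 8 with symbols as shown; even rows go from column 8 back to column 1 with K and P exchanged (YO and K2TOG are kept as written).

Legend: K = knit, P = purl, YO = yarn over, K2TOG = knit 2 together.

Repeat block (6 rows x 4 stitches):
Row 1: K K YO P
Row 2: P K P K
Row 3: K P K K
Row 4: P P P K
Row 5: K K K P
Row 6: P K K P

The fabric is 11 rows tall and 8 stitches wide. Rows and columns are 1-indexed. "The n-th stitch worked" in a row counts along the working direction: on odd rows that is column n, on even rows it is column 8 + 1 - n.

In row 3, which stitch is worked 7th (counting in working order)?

Stitch:
K

Derivation:
Row 3: (3-1) mod 6 = 2, so use chart row 3. Odd row -> RS.
Chart row 3 tiled across columns 1-8: K P K K K P K K
RS row: no reversal, no swap; stitch n worked = column n.
The 7th stitch worked is K.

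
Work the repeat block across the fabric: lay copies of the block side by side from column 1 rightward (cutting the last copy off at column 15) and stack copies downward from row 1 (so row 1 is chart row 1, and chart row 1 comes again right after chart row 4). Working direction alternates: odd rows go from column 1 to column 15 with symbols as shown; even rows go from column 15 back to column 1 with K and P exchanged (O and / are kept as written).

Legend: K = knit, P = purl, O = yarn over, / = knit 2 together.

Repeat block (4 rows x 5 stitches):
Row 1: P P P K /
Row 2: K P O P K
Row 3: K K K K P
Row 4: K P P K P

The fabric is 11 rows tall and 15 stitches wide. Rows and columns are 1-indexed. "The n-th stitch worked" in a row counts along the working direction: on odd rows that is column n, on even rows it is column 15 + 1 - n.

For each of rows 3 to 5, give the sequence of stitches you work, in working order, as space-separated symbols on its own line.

Rows as worked:
K K K K P K K K K P K K K K P
K P K K P K P K K P K P K K P
P P P K / P P P K / P P P K /

Derivation:
Row 3: chart row 3, RS - tile across columns 1-15 and work as-is.
Row 4: chart row 4, WS - tiled (columns 1-15): K P P K P K P P K P K P P K P; work from column 15 back to 1 with K<->P swapped.
Row 5: chart row 1, RS - tile across columns 1-15 and work as-is.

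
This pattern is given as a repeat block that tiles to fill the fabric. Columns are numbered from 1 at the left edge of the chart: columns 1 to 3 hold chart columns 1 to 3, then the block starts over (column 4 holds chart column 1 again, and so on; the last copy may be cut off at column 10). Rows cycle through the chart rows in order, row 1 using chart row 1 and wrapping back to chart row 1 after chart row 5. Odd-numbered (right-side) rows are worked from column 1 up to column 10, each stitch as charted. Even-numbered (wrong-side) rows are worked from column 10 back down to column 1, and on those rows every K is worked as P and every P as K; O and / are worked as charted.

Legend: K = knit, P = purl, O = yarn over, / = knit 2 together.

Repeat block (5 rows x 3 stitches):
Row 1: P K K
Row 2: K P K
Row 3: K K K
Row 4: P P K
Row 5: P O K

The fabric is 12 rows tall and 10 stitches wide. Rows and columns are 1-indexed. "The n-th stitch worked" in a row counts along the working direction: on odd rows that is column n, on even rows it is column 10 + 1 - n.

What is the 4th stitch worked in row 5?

Row 5 uses chart row ((5-1) mod 5)+1 = 5. Row 5 is odd, so RS.
Chart row 5 tiled across columns 1-10: P O K P O K P O K P
RS: work column 1 to column 10, symbols as charted — the tiled row is the row as worked.
Stitch 4 in working order -> P

== STITCH ==
P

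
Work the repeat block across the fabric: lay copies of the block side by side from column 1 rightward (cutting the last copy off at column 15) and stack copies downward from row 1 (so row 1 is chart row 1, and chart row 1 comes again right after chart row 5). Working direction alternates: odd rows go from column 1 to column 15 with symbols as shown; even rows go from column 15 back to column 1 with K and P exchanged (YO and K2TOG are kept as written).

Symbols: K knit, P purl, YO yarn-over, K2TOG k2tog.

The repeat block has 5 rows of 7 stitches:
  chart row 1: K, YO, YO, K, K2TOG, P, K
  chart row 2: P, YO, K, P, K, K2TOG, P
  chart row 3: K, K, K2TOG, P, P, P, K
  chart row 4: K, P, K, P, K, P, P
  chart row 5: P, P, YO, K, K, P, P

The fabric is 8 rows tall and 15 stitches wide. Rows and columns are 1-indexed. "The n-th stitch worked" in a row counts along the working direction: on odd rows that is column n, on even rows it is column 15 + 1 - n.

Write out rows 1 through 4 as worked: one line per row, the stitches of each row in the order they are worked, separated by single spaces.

Row 1: chart row 1, RS - tile across columns 1-15 and work as-is.
Row 2: chart row 2, WS - tiled (columns 1-15): P YO K P K K2TOG P P YO K P K K2TOG P P; work from column 15 back to 1 with K<->P swapped.
Row 3: chart row 3, RS - tile across columns 1-15 and work as-is.
Row 4: chart row 4, WS - tiled (columns 1-15): K P K P K P P K P K P K P P K; work from column 15 back to 1 with K<->P swapped.

Rows as worked:
K YO YO K K2TOG P K K YO YO K K2TOG P K K
K K K2TOG P K P YO K K K2TOG P K P YO K
K K K2TOG P P P K K K K2TOG P P P K K
P K K P K P K P K K P K P K P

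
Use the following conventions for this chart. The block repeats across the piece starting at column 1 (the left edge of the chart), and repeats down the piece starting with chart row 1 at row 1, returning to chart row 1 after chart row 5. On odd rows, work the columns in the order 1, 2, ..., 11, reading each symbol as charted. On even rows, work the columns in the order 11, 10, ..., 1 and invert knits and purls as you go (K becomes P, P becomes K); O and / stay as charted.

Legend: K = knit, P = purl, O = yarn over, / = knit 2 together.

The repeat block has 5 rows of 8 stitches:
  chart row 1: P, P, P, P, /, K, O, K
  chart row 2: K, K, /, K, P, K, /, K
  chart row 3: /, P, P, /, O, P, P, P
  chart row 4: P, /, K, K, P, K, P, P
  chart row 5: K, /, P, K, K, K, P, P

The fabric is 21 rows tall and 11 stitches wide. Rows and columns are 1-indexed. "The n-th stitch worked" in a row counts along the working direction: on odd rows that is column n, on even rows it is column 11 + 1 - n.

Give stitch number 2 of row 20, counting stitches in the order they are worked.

Row 20 uses chart row ((20-1) mod 5)+1 = 5. Row 20 is even, so WS.
Chart row 5 tiled across columns 1-11: K / P K K K P P K / P
WS row: flip the tiled sequence (start at column 11) and apply K<->P; O and / stay.
Row 20 as worked: K / P K K P P P K / P
The 2nd stitch worked is /.

== STITCH ==
/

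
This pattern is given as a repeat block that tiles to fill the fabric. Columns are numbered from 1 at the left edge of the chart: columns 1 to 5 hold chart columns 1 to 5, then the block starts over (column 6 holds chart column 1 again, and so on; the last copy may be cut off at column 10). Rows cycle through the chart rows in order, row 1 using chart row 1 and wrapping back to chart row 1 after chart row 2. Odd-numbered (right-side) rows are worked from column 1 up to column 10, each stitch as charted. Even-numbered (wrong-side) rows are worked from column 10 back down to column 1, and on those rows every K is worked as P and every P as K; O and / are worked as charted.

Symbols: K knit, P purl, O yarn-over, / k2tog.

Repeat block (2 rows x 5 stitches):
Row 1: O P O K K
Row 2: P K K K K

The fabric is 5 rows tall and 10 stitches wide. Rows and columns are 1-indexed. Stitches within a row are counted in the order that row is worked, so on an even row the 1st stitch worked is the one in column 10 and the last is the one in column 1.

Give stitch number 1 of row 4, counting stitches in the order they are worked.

Stitch:
P

Derivation:
Row 4: (4-1) mod 2 = 1, so use chart row 2. Even row -> WS.
Chart row 2 tiled across columns 1-10: P K K K K P K K K K
Wrong side: read the tiled row from column 10 down to 1 and exchange K with P (leave O, /).
Row 4 as worked: P P P P K P P P P K
Stitch 1 in working order -> P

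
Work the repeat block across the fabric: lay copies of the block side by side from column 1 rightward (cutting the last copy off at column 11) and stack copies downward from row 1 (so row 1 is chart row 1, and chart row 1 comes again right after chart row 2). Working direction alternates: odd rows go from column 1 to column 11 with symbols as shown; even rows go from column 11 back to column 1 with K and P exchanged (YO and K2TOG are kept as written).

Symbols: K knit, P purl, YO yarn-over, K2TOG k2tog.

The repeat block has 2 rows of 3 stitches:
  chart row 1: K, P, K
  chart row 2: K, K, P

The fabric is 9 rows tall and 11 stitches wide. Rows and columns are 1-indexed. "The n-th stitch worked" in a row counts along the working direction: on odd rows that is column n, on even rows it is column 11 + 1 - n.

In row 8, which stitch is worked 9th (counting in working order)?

Row 8 uses chart row ((8-1) mod 2)+1 = 2. Row 8 is even, so WS.
Chart row 2 tiled across columns 1-11: K K P K K P K K P K K
WS: work from column 11 back to column 1 (reverse the tiled row), swapping K<->P (YO and K2TOG unchanged).
Row 8 as worked: P P K P P K P P K P P
Counting 9 along the worked row gives K.

Stitch:
K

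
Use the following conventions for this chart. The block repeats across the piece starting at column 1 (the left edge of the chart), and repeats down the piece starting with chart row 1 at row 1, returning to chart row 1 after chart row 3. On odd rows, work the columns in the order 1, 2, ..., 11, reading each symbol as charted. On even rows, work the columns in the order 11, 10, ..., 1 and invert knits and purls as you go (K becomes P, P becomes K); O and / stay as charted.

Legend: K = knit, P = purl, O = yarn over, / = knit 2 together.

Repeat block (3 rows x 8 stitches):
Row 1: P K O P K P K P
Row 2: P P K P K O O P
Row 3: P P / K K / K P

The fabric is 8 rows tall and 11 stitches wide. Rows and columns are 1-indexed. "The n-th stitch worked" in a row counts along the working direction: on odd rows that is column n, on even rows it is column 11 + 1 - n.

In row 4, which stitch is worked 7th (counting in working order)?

Row 4 uses chart row ((4-1) mod 3)+1 = 1. Row 4 is even, so WS.
Chart row 1 tiled across columns 1-11: P K O P K P K P P K O
Wrong side: read the tiled row from column 11 down to 1 and exchange K with P (leave O, /).
Row 4 as worked: O P K K P K P K O P K
Counting 7 along the worked row gives P.

Stitch:
P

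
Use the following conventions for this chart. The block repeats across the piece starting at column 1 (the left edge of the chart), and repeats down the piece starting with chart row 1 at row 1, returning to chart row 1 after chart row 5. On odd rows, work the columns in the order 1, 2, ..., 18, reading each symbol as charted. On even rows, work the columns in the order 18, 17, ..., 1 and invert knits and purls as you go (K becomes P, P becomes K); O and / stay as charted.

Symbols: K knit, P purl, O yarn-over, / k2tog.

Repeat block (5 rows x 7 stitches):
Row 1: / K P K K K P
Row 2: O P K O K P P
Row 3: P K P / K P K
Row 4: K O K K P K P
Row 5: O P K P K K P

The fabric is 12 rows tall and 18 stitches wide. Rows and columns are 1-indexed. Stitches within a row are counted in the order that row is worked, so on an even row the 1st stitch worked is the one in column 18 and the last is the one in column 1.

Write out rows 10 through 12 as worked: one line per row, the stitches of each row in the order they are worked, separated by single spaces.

Row 10: chart row 5, WS - tiled (columns 1-18): O P K P K K P O P K P K K P O P K P; work from column 18 back to 1 with K<->P swapped.
Row 11: chart row 1, RS - tile across columns 1-18 and work as-is.
Row 12: chart row 2, WS - tiled (columns 1-18): O P K O K P P O P K O K P P O P K O; work from column 18 back to 1 with K<->P swapped.

== ROWS AS WORKED ==
K P K O K P P K P K O K P P K P K O
/ K P K K K P / K P K K K P / K P K
O P K O K K P O P K O K K P O P K O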